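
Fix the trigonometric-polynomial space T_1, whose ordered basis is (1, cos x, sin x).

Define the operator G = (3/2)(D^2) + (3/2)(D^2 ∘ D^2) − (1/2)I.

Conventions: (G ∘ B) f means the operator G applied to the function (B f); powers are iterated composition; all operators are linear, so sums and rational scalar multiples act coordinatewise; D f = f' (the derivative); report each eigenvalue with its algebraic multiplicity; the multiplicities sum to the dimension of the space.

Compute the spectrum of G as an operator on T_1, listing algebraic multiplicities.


image of 1: -1/2
image of cos x: -(1/2)cos x
image of sin x: -(1/2)sin x
the matrix is diagonal; its diagonal is (-1/2, -1/2, -1/2)
for a triangular matrix the eigenvalues are the diagonal entries, with algebraic multiplicity their repetition count

λ = -1/2 (multiplicity 3)


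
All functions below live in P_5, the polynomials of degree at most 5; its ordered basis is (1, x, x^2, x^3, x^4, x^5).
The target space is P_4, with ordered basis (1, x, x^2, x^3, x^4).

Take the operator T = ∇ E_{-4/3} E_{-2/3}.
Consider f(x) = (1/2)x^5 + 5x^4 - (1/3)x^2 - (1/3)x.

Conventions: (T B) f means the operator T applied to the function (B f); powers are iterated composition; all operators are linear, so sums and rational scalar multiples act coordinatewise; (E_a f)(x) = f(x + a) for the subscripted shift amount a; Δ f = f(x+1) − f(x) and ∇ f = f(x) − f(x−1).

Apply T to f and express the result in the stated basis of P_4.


E_{-2/3} f = (1/2)x^5 + (10/3)x^4 - (100/9)x^3 + (311/27)x^2 - (431/81)x + 242/243
E_{-4/3} E_{-2/3} f = (1/2)x^5 - 20x^3 + (239/3)x^2 - 119x + 190/3
∇ E_{-4/3} E_{-2/3} f = (5/2)x^4 - 5x^3 - 55x^2 + (1301/6)x - 1309/6

the image equals g(x) = (5/2)x^4 - 5x^3 - 55x^2 + (1301/6)x - 1309/6


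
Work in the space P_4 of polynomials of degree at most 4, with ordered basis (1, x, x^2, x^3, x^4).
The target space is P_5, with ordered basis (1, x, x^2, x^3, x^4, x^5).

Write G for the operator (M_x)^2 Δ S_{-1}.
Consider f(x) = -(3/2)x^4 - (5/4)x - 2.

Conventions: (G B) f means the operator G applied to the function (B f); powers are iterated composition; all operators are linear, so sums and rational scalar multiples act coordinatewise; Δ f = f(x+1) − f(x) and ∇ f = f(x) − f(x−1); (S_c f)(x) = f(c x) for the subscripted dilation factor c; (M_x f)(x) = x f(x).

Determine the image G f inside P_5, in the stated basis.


S_{-1} f = -(3/2)x^4 + (5/4)x - 2
Δ S_{-1} f = -6x^3 - 9x^2 - 6x - 1/4
M_x Δ S_{-1} f = -6x^4 - 9x^3 - 6x^2 - (1/4)x
M_x M_x Δ S_{-1} f = -6x^5 - 9x^4 - 6x^3 - (1/4)x^2

the image equals g(x) = -6x^5 - 9x^4 - 6x^3 - (1/4)x^2


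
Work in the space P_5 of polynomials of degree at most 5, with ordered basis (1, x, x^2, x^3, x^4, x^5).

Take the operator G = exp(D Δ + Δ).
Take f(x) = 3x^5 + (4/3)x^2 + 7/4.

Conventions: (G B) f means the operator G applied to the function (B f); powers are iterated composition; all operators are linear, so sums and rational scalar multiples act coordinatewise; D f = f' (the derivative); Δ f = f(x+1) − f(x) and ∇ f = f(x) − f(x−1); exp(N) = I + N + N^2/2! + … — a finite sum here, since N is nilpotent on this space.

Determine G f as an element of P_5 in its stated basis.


g(x) = 3x^5 + 15x^4 + 120x^3 + (1264/3)x^2 + (3023/3)x + 12937/12

order-1 term: 15x^4 + 90x^3 + 120x^2 + (233/3)x + 22
order-2 term: 30x^3 + 270x^2 + 645x + 1309/3
order-3 term: 30x^2 + 270x + 525
order-4 term: 15x + 90
order-5 term: 3
the series for exp(D Δ + Δ) f terminates at order 5
exp(D Δ + Δ) f = 3x^5 + 15x^4 + 120x^3 + (1264/3)x^2 + (3023/3)x + 12937/12


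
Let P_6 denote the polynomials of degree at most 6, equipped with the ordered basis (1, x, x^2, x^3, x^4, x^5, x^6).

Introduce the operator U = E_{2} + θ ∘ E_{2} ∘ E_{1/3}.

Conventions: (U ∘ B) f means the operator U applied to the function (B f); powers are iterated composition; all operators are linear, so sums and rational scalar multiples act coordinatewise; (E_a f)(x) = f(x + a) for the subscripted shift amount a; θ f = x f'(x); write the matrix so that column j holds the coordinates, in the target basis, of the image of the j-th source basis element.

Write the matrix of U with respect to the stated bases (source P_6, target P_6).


image of 1: 1
image of x: 2x + 2
image of x^2: 3x^2 + (26/3)x + 4
image of x^3: 4x^3 + 20x^2 + (85/3)x + 8
image of x^4: 5x^4 + 36x^3 + (268/3)x^2 + (2236/27)x + 16
image of x^5: 6x^5 + (170/3)x^4 + (610/3)x^3 + (9020/27)x^2 + (18485/81)x + 32
image of x^6: 7x^6 + 82x^5 + (1160/3)x^4 + (8300/9)x^3 + (30490/27)x^2 + (49166/81)x + 64
each image's coordinates form column j of the matrix

the matrix is [[1, 2, 4, 8, 16, 32, 64]; [0, 2, 26/3, 85/3, 2236/27, 18485/81, 49166/81]; [0, 0, 3, 20, 268/3, 9020/27, 30490/27]; [0, 0, 0, 4, 36, 610/3, 8300/9]; [0, 0, 0, 0, 5, 170/3, 1160/3]; [0, 0, 0, 0, 0, 6, 82]; [0, 0, 0, 0, 0, 0, 7]] (rows listed top to bottom)


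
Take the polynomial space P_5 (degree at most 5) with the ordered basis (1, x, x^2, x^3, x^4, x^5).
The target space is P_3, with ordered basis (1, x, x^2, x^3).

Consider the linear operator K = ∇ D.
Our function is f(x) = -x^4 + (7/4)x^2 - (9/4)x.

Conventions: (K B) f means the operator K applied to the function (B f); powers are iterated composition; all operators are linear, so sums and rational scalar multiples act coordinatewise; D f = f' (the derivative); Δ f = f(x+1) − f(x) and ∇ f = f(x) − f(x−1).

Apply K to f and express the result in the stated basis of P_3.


D f = -4x^3 + (7/2)x - 9/4
∇ D f = -12x^2 + 12x - 1/2

the result is g(x) = -12x^2 + 12x - 1/2


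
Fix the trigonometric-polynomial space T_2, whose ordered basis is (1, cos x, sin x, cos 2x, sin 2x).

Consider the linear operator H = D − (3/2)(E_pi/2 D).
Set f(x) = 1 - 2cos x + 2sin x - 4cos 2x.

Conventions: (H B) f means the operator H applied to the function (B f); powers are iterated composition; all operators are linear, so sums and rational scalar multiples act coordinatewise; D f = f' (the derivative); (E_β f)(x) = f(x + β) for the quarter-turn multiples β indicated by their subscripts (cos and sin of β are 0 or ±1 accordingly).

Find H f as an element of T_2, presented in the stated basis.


D f = 2cos x + 2sin x + 8sin 2x
D f = 2cos x + 2sin x + 8sin 2x
E_pi/2 D f = 2cos x - 2sin x - 8sin 2x
(-(3/2)(E_pi/2 D)) f = -3cos x + 3sin x + 12sin 2x
(D − (3/2)(E_pi/2 D)) f = -cos x + 5sin x + 20sin 2x

g(x) = -cos x + 5sin x + 20sin 2x


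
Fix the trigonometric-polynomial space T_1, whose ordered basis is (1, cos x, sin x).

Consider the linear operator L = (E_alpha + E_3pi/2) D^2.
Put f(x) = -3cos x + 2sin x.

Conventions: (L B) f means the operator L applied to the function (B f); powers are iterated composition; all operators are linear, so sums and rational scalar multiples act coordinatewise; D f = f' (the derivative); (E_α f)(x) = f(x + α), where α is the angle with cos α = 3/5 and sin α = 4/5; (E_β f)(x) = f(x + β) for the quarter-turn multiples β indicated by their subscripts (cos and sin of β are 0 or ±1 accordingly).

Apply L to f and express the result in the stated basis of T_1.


the result is g(x) = (11/5)cos x - (3/5)sin x

D f = 2cos x + 3sin x
D D f = 3cos x - 2sin x
E_alpha D^2 f = (1/5)cos x - (18/5)sin x
E_3pi/2 D^2 f = 2cos x + 3sin x
(E_alpha + E_3pi/2) D^2 f = (11/5)cos x - (3/5)sin x


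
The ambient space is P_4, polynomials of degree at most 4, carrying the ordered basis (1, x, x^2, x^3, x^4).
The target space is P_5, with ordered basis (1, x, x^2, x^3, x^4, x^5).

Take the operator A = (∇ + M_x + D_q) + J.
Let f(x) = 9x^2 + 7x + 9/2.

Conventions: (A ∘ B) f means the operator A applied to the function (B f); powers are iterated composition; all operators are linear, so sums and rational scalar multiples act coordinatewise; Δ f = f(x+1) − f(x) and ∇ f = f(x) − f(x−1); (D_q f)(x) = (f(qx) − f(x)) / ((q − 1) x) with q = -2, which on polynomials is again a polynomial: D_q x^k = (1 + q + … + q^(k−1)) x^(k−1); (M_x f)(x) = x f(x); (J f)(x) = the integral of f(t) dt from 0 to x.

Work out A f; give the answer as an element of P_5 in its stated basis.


∇ f = 18x - 2
M_x f = 9x^3 + 7x^2 + (9/2)x
D_q f = -9x + 7
(∇ + M_x + D_q) f = 9x^3 + 7x^2 + (27/2)x + 5
J f = 3x^3 + (7/2)x^2 + (9/2)x
((∇ + M_x + D_q) + J) f = 12x^3 + (21/2)x^2 + 18x + 5

the image equals g(x) = 12x^3 + (21/2)x^2 + 18x + 5


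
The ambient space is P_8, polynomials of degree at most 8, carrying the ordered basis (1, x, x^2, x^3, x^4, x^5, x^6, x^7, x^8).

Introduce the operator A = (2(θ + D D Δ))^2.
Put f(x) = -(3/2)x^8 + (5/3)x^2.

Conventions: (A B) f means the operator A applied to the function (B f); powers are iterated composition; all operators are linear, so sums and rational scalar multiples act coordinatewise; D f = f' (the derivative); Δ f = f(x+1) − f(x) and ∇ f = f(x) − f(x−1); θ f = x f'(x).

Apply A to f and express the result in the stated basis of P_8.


the image equals g(x) = -384x^8 - 26208x^5 - 60480x^4 - 73920x^3 - (514000/3)x^2 - 260064x - 143808

θ f = -12x^8 + (10/3)x^2
Δ f = -12x^7 - 42x^6 - 84x^5 - 105x^4 - 84x^3 - 42x^2 - (26/3)x + 1/6
D Δ f = -84x^6 - 252x^5 - 420x^4 - 420x^3 - 252x^2 - 84x - 26/3
D D Δ f = -504x^5 - 1260x^4 - 1680x^3 - 1260x^2 - 504x - 84
(θ + D D Δ) f = -12x^8 - 504x^5 - 1260x^4 - 1680x^3 - (3770/3)x^2 - 504x - 84
(2(θ + D D Δ)) f = -24x^8 - 1008x^5 - 2520x^4 - 3360x^3 - (7540/3)x^2 - 1008x - 168
θ (2(θ + D D Δ)) f = -192x^8 - 5040x^5 - 10080x^4 - 10080x^3 - (15080/3)x^2 - 1008x
Δ (2(θ + D D Δ)) f = -192x^7 - 672x^6 - 1344x^5 - 6720x^4 - 21504x^3 - 35952x^2 - (91256/3)x - 31300/3
D Δ (2(θ + D D Δ)) f = -1344x^6 - 4032x^5 - 6720x^4 - 26880x^3 - 64512x^2 - 71904x - 91256/3
D D Δ (2(θ + D D Δ)) f = -8064x^5 - 20160x^4 - 26880x^3 - 80640x^2 - 129024x - 71904
(θ + D D Δ) (2(θ + D D Δ)) f = -192x^8 - 13104x^5 - 30240x^4 - 36960x^3 - (257000/3)x^2 - 130032x - 71904
(2(θ + D D Δ)) (2(θ + D D Δ)) f = -384x^8 - 26208x^5 - 60480x^4 - 73920x^3 - (514000/3)x^2 - 260064x - 143808


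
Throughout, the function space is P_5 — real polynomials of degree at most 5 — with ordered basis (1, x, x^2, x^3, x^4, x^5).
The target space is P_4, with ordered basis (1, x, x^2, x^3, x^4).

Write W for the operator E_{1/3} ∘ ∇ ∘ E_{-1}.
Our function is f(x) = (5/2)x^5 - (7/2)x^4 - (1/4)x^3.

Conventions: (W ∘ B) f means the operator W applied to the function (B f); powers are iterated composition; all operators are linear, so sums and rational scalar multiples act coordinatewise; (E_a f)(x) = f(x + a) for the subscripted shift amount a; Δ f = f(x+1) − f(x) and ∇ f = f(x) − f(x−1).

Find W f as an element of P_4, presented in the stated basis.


E_{-1} f = (5/2)x^5 - 16x^4 + (155/4)x^3 - (181/4)x^2 + (103/4)x - 23/4
∇ E_{-1} f = (25/2)x^4 - 89x^3 + (949/4)x^2 - (1133/4)x + 513/4
E_{1/3} ∇ E_{-1} f = (25/2)x^4 - (217/3)x^3 + (1879/12)x^2 - (16513/108)x + 18485/324

g(x) = (25/2)x^4 - (217/3)x^3 + (1879/12)x^2 - (16513/108)x + 18485/324


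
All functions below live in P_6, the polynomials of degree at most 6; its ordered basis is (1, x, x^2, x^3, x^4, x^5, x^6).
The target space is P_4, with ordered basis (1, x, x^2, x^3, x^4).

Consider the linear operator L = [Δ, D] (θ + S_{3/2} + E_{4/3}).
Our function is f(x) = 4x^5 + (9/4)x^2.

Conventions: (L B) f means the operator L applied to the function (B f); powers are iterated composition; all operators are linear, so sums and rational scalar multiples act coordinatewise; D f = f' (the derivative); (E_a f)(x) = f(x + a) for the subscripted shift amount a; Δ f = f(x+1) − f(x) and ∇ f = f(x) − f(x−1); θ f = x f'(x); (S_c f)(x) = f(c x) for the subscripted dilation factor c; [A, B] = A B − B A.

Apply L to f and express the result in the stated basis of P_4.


the image equals g(x) = 0

θ f = 20x^5 + (9/2)x^2
S_{3/2} f = (243/8)x^5 + (81/16)x^2
E_{4/3} f = 4x^5 + (80/3)x^4 + (640/9)x^3 + (10483/108)x^2 + (5606/81)x + 5068/243
(θ + S_{3/2} + E_{4/3}) f = (435/8)x^5 + (80/3)x^4 + (640/9)x^3 + (46063/432)x^2 + (5606/81)x + 5068/243
D (θ + S_{3/2} + E_{4/3}) f = (2175/8)x^4 + (320/3)x^3 + (640/3)x^2 + (46063/216)x + 5606/81
Δ D (θ + S_{3/2} + E_{4/3}) f = (2175/2)x^3 + (7805/4)x^2 + (11005/6)x + 43477/54
Δ (θ + S_{3/2} + E_{4/3}) f = (2175/8)x^4 + (7805/12)x^3 + (11005/12)x^2 + (43477/54)x + 425075/1296
D Δ (θ + S_{3/2} + E_{4/3}) f = (2175/2)x^3 + (7805/4)x^2 + (11005/6)x + 43477/54
[Δ, D] (θ + S_{3/2} + E_{4/3}) f = 0


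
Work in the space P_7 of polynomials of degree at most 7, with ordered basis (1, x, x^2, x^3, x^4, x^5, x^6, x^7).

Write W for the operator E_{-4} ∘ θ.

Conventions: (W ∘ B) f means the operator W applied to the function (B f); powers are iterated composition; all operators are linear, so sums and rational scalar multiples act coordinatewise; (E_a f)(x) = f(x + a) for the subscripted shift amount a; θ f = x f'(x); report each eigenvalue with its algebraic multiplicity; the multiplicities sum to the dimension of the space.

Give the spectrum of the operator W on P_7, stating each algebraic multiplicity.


λ = 0 (multiplicity 1), λ = 1 (multiplicity 1), λ = 2 (multiplicity 1), λ = 3 (multiplicity 1), λ = 4 (multiplicity 1), λ = 5 (multiplicity 1), λ = 6 (multiplicity 1), λ = 7 (multiplicity 1)

image of 1: 0
image of x: x - 4
image of x^2: 2x^2 - 16x + 32
image of x^3: 3x^3 - 36x^2 + 144x - 192
image of x^4: 4x^4 - 64x^3 + 384x^2 - 1024x + 1024
image of x^5: 5x^5 - 100x^4 + 800x^3 - 3200x^2 + 6400x - 5120
image of x^6: 6x^6 - 144x^5 + 1440x^4 - 7680x^3 + 23040x^2 - 36864x + 24576
image of x^7: 7x^7 - 196x^6 + 2352x^5 - 15680x^4 + 62720x^3 - 150528x^2 + 200704x - 114688
the matrix is upper triangular; its diagonal is (0, 1, 2, 3, 4, 5, 6, 7)
for a triangular matrix the eigenvalues are the diagonal entries, with algebraic multiplicity their repetition count


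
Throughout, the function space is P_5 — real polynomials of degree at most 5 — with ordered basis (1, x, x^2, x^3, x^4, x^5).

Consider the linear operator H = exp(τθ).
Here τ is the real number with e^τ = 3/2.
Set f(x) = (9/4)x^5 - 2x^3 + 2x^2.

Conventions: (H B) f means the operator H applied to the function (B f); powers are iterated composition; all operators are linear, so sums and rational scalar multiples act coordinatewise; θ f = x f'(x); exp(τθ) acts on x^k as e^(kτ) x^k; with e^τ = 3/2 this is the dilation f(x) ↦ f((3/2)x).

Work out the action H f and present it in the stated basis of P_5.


g(x) = (2187/128)x^5 - (27/4)x^3 + (9/2)x^2

exp(τθ) x^k = e^(kτ) x^k; with e^τ = 3/2 this sends x^k to (3/2)^k x^k
x^2 ↦ 9/4 x^2
x^3 ↦ 27/8 x^3
x^5 ↦ 243/32 x^5
applying this coordinatewise to f: exp(τθ) f = (2187/128)x^5 - (27/4)x^3 + (9/2)x^2


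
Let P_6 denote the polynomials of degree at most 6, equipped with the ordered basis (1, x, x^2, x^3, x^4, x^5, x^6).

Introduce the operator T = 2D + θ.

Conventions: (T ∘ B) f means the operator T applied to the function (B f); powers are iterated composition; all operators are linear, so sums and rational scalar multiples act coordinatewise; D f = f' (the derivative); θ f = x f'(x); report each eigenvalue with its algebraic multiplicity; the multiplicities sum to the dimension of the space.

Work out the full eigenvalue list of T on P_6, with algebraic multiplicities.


λ = 0 (multiplicity 1), λ = 1 (multiplicity 1), λ = 2 (multiplicity 1), λ = 3 (multiplicity 1), λ = 4 (multiplicity 1), λ = 5 (multiplicity 1), λ = 6 (multiplicity 1)

image of 1: 0
image of x: x + 2
image of x^2: 2x^2 + 4x
image of x^3: 3x^3 + 6x^2
image of x^4: 4x^4 + 8x^3
image of x^5: 5x^5 + 10x^4
image of x^6: 6x^6 + 12x^5
the matrix is upper triangular; its diagonal is (0, 1, 2, 3, 4, 5, 6)
for a triangular matrix the eigenvalues are the diagonal entries, with algebraic multiplicity their repetition count


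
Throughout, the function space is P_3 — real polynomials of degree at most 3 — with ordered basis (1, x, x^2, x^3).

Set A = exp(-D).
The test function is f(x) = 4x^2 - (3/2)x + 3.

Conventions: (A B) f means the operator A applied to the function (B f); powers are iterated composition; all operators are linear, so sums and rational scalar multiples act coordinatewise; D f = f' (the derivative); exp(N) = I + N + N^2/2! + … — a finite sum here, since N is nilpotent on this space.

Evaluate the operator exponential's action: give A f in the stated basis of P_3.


the image equals g(x) = 4x^2 - (19/2)x + 17/2

order-1 term: -8x + 3/2
order-2 term: 4
the series for exp(-D) f terminates at order 2
exp(-D) f = 4x^2 - (19/2)x + 17/2


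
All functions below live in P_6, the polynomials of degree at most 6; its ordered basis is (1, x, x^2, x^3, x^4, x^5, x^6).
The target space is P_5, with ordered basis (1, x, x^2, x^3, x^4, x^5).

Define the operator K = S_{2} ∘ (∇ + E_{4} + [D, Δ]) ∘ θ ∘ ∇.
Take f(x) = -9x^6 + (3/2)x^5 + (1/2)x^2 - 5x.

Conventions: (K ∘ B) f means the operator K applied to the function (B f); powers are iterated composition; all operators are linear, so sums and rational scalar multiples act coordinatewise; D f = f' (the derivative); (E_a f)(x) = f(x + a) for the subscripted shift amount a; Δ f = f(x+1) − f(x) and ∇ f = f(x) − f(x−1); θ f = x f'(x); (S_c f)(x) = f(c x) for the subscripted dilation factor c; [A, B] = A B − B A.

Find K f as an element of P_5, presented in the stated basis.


∇ f = -54x^5 + (285/2)x^4 - 195x^3 + 150x^2 - (121/2)x + 5
θ ∇ f = -270x^5 + 570x^4 - 585x^3 + 300x^2 - (121/2)x
∇ (θ ∘ ∇) f = -1350x^4 + 4980x^3 - 7875x^2 + 5985x - 3571/2
E_{4} (θ ∘ ∇) f = -270x^5 - 4830x^4 - 34665x^3 - 124800x^2 - (450841/2)x - 163442
Δ (θ ∘ ∇) f = -1350x^4 - 420x^3 - 1035x^2 - 225x - 91/2
D Δ (θ ∘ ∇) f = -5400x^3 - 1260x^2 - 2070x - 225
D (θ ∘ ∇) f = -1350x^4 + 2280x^3 - 1755x^2 + 600x - 121/2
Δ D (θ ∘ ∇) f = -5400x^3 - 1260x^2 - 2070x - 225
[D, Δ] (θ ∘ ∇) f = 0
(∇ + E_{4} + [D, Δ]) (θ ∘ ∇) f = -270x^5 - 6180x^4 - 29685x^3 - 132675x^2 - (438871/2)x - 330455/2
S_{2} (∇ + E_{4} + [D, Δ]) (θ ∘ ∇) f = -8640x^5 - 98880x^4 - 237480x^3 - 530700x^2 - 438871x - 330455/2

the result is g(x) = -8640x^5 - 98880x^4 - 237480x^3 - 530700x^2 - 438871x - 330455/2


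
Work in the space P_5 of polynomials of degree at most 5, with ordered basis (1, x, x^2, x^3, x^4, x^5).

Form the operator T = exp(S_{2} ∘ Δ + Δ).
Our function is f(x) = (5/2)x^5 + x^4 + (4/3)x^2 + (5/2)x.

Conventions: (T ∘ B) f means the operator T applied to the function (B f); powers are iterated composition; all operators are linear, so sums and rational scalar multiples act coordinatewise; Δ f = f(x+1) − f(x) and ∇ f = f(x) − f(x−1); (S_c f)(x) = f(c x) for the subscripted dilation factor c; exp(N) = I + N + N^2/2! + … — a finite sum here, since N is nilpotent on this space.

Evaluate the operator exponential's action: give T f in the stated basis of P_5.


order-1 term: (425/2)x^4 + 261x^3 + 155x^2 + (115/2)x + 44/3
order-2 term: 3825x^3 + 5145x^2 + (5829/2)x + 686
order-3 term: 19125x^2 + 21765x + 7923
order-4 term: (57375/2)x + 20445
order-5 term: 11475
the series for exp(S_{2} ∘ Δ + Δ) f terminates at order 5
exp(S_{2} ∘ Δ + Δ) f = (5/2)x^5 + (427/2)x^4 + 4086x^3 + (73279/3)x^2 + 53427x + 121631/3

the image equals g(x) = (5/2)x^5 + (427/2)x^4 + 4086x^3 + (73279/3)x^2 + 53427x + 121631/3


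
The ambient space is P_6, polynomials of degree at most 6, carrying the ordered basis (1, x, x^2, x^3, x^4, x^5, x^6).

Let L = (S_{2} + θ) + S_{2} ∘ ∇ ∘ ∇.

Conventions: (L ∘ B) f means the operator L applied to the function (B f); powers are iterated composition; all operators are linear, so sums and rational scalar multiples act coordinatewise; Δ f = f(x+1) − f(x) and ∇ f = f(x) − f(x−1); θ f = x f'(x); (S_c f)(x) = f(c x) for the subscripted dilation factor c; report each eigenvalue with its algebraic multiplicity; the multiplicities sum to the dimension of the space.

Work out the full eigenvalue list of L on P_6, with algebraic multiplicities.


image of 1: 1
image of x: 3x
image of x^2: 6x^2 + 2
image of x^3: 11x^3 + 12x - 6
image of x^4: 20x^4 + 48x^2 - 48x + 14
image of x^5: 37x^5 + 160x^3 - 240x^2 + 140x - 30
image of x^6: 70x^6 + 480x^4 - 960x^3 + 840x^2 - 360x + 62
the matrix is upper triangular; its diagonal is (1, 3, 6, 11, 20, 37, 70)
for a triangular matrix the eigenvalues are the diagonal entries, with algebraic multiplicity their repetition count

λ = 1 (multiplicity 1), λ = 3 (multiplicity 1), λ = 6 (multiplicity 1), λ = 11 (multiplicity 1), λ = 20 (multiplicity 1), λ = 37 (multiplicity 1), λ = 70 (multiplicity 1)


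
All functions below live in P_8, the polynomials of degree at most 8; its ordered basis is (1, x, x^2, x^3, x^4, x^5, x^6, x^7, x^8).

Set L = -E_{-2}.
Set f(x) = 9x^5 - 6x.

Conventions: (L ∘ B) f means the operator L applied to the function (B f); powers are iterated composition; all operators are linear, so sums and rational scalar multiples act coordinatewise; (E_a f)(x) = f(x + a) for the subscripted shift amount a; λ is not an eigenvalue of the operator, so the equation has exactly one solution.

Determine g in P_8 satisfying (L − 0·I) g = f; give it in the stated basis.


write g with unknown coordinates in the stated basis and equate coefficients in (L − 0·I) g = f
solving from the highest basis element down gives g = -9x^5 - 90x^4 - 360x^3 - 720x^2 - 714x - 276
check: L g = 9x^5 - 6x
so L g − 0·g = 9x^5 - 6x = f ✓

the result is g(x) = -9x^5 - 90x^4 - 360x^3 - 720x^2 - 714x - 276


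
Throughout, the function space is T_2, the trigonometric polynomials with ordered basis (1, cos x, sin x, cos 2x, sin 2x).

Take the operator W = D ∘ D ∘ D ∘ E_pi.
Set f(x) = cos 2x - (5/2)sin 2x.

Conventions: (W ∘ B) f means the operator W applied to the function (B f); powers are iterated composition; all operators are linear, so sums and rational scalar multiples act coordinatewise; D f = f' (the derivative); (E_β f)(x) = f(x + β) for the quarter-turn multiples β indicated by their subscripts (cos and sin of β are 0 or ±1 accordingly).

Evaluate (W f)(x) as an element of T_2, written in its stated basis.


the image equals g(x) = 20cos 2x + 8sin 2x

E_pi f = cos 2x - (5/2)sin 2x
D E_pi f = -5cos 2x - 2sin 2x
D D E_pi f = -4cos 2x + 10sin 2x
D (D ∘ D ∘ E_pi) f = 20cos 2x + 8sin 2x


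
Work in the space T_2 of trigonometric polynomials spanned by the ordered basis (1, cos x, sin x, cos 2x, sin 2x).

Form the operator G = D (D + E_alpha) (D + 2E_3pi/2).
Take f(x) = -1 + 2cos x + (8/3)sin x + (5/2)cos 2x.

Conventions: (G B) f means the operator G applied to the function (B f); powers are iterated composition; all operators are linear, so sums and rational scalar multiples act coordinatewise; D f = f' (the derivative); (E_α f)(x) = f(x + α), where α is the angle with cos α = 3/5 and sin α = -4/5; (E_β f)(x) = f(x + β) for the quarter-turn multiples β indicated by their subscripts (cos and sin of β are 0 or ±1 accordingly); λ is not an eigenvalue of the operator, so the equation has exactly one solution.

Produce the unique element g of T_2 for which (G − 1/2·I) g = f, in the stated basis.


write g with unknown coordinates in the stated basis and equate coefficients in (G − 1/2·I) g = f
solving from the highest basis element down gives g = 2 - (20/3)cos x + (40/3)sin x + (1195/3209)cos 2x - (760/3209)sin 2x
check: G g = -(4/3)cos x + (28/3)sin x + (8620/3209)cos 2x - (380/3209)sin 2x
so G g − 1/2·g = -1 + 2cos x + (8/3)sin x + (5/2)cos 2x = f ✓

the result is g(x) = 2 - (20/3)cos x + (40/3)sin x + (1195/3209)cos 2x - (760/3209)sin 2x


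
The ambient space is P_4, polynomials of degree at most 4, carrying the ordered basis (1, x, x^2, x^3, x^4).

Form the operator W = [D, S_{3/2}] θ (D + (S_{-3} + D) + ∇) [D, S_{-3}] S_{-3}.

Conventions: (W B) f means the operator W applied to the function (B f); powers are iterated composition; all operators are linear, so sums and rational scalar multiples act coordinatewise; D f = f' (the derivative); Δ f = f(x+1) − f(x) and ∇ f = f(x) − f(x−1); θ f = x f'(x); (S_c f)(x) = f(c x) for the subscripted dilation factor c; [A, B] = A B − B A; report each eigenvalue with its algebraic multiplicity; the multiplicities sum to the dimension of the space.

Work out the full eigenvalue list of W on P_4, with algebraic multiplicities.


λ = 0 (multiplicity 5)

image of 1: 0
image of x: 0
image of x^2: -324
image of x^3: 78732x + 8748
image of x^4: -9565938x^2 + 944784x - 52488
the matrix is upper triangular; its diagonal is (0, 0, 0, 0, 0)
for a triangular matrix the eigenvalues are the diagonal entries, with algebraic multiplicity their repetition count


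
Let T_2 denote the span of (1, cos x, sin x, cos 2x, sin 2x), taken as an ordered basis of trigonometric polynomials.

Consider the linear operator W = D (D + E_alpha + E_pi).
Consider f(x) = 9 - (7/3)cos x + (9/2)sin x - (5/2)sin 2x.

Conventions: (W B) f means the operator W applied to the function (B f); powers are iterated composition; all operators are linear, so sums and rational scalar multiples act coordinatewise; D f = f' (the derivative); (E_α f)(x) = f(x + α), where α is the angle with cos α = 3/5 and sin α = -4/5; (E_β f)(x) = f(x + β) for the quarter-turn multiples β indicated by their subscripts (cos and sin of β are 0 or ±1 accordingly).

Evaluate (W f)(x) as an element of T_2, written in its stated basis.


the result is g(x) = -(4/3)cos x - (11/6)sin x - (18/5)cos 2x + (26/5)sin 2x

D f = (9/2)cos x + (7/3)sin x - 5cos 2x
E_alpha f = 9 - 5cos x + (5/6)sin x + (12/5)cos 2x + (7/10)sin 2x
E_pi f = 9 + (7/3)cos x - (9/2)sin x - (5/2)sin 2x
(D + E_alpha + E_pi) f = 18 + (11/6)cos x - (4/3)sin x - (13/5)cos 2x - (9/5)sin 2x
D (D + E_alpha + E_pi) f = -(4/3)cos x - (11/6)sin x - (18/5)cos 2x + (26/5)sin 2x


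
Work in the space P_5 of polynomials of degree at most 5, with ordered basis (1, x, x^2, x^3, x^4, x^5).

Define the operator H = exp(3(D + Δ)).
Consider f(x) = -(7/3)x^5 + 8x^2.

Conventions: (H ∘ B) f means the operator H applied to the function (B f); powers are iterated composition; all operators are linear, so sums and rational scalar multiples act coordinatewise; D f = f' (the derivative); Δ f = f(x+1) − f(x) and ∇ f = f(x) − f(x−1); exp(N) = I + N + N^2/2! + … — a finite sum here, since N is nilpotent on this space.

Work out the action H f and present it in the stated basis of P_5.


g(x) = -(7/3)x^5 - 70x^4 - 910x^3 - 6362x^2 - 23774x - 37789

order-1 term: -70x^4 - 70x^3 - 70x^2 + 61x + 17
order-2 term: -840x^3 - 1260x^2 - 1155x - 132
order-3 term: -5040x^2 - 7560x - 4410
order-4 term: -15120x - 15120
order-5 term: -18144
the series for exp(3(D + Δ)) f terminates at order 5
exp(3(D + Δ)) f = -(7/3)x^5 - 70x^4 - 910x^3 - 6362x^2 - 23774x - 37789


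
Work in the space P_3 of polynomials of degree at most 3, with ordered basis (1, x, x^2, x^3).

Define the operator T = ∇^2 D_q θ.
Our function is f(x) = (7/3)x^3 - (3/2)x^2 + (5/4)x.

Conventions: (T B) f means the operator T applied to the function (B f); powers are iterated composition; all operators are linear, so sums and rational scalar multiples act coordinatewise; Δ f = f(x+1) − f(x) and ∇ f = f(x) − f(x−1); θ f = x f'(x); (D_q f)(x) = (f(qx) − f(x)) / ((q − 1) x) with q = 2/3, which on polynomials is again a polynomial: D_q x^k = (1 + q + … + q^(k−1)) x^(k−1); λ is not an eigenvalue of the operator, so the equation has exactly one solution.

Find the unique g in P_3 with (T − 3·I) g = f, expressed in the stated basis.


the image equals g(x) = -(7/9)x^3 + (1/2)x^2 - (5/12)x - 266/81

write g with unknown coordinates in the stated basis and equate coefficients in (T − 3·I) g = f
solving from the highest basis element down gives g = -(7/9)x^3 + (1/2)x^2 - (5/12)x - 266/81
check: T g = -266/27
so T g − 3·g = (7/3)x^3 - (3/2)x^2 + (5/4)x = f ✓


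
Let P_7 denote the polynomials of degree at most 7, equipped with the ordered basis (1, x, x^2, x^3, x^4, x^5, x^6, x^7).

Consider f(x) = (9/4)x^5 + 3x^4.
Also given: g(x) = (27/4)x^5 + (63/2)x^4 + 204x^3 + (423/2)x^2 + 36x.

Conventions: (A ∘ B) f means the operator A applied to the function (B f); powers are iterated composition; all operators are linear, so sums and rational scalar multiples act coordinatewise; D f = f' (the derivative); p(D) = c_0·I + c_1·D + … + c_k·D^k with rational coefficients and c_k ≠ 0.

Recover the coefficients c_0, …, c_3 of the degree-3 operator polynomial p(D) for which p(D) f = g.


D^0 f = (9/4)x^5 + 3x^4
D^1 f = (45/4)x^4 + 12x^3
D^2 f = 45x^3 + 36x^2
D^3 f = 135x^2 + 72x
matching coefficients of g against c_0 f + c_1 Df + … from the top degree down determines the c_i
solution: c_0 = 3, c_1 = 2, c_2 = 4, c_3 = 1/2

p(D) = 3·I + 2·D + 4·D^2 + (1/2)·D^3, i.e. c_0 = 3, c_1 = 2, c_2 = 4, c_3 = 1/2


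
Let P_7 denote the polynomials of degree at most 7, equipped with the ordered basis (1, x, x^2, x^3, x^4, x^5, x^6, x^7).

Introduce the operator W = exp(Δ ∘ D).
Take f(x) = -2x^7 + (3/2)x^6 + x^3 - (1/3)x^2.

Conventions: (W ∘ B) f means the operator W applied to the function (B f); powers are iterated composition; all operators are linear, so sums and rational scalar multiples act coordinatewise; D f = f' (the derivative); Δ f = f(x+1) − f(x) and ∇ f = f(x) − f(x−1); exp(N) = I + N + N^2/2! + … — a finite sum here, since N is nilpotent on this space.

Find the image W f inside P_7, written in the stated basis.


g(x) = -2x^7 + (3/2)x^6 - 84x^5 - 165x^4 - 1029x^3 - (7111/3)x^2 - 4113x - 9863/3

order-1 term: -84x^5 - 165x^4 - 190x^3 - 120x^2 - 33x - 8/3
order-2 term: -840x^3 - 2250x^2 - 2400x - 945
order-3 term: -1680x - 2340
the series for exp(Δ ∘ D) f terminates at order 3
exp(Δ ∘ D) f = -2x^7 + (3/2)x^6 - 84x^5 - 165x^4 - 1029x^3 - (7111/3)x^2 - 4113x - 9863/3


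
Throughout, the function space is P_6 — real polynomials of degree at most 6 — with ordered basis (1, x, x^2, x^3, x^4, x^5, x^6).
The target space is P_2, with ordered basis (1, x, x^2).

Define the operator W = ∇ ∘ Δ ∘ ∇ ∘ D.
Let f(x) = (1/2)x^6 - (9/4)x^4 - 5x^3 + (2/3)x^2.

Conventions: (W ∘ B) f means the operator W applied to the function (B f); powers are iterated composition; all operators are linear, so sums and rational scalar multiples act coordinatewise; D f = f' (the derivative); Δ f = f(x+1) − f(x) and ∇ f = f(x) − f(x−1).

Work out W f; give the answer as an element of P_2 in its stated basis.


D f = 3x^5 - 9x^3 - 15x^2 + (4/3)x
∇ D f = 15x^4 - 30x^3 + 3x^2 - 18x + 31/3
Δ ∇ D f = 60x^3 - 24x - 30
∇ Δ ∇ D f = 180x^2 - 180x + 36

the result is g(x) = 180x^2 - 180x + 36


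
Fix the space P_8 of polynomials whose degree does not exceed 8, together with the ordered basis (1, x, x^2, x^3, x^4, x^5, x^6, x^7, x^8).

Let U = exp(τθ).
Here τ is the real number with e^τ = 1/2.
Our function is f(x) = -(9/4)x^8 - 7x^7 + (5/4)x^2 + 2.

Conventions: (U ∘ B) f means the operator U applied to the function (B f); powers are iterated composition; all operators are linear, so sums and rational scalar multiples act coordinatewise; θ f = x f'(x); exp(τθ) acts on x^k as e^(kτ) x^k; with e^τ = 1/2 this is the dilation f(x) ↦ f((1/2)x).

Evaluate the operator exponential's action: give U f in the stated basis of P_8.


exp(τθ) x^k = e^(kτ) x^k; with e^τ = 1/2 this sends x^k to (1/2)^k x^k
x^2 ↦ 1/4 x^2
x^7 ↦ 1/128 x^7
x^8 ↦ 1/256 x^8
applying this coordinatewise to f: exp(τθ) f = -(9/1024)x^8 - (7/128)x^7 + (5/16)x^2 + 2

the image equals g(x) = -(9/1024)x^8 - (7/128)x^7 + (5/16)x^2 + 2


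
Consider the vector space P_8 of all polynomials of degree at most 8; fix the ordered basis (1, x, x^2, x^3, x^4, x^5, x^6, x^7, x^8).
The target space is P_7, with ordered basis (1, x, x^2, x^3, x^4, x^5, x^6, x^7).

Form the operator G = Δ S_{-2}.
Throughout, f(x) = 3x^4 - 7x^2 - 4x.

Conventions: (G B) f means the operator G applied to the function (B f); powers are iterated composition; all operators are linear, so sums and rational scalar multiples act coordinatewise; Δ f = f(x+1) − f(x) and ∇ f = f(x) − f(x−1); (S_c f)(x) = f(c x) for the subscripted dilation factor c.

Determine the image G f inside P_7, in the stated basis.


g(x) = 192x^3 + 288x^2 + 136x + 28

S_{-2} f = 48x^4 - 28x^2 + 8x
Δ S_{-2} f = 192x^3 + 288x^2 + 136x + 28


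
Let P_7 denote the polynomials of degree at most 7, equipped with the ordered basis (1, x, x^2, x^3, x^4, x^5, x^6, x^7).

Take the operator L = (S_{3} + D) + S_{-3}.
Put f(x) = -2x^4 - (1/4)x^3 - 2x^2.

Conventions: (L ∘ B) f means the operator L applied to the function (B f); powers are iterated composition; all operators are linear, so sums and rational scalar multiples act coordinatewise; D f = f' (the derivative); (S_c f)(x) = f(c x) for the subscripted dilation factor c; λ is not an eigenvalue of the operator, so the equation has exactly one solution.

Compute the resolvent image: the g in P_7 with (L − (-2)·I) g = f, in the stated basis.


write g with unknown coordinates in the stated basis and equate coefficients in (L − (-2)·I) g = f
solving from the highest basis element down gives g = -(1/82)x^4 - (33/328)x^3 - (557/6560)x^2 + (557/6560)x - 557/26240
check: L g = -(81/41)x^4 - (2/41)x^3 - (6003/3280)x^2 - (557/3280)x + 557/13120
so L g − (-2)·g = -2x^4 - (1/4)x^3 - 2x^2 = f ✓

g(x) = -(1/82)x^4 - (33/328)x^3 - (557/6560)x^2 + (557/6560)x - 557/26240


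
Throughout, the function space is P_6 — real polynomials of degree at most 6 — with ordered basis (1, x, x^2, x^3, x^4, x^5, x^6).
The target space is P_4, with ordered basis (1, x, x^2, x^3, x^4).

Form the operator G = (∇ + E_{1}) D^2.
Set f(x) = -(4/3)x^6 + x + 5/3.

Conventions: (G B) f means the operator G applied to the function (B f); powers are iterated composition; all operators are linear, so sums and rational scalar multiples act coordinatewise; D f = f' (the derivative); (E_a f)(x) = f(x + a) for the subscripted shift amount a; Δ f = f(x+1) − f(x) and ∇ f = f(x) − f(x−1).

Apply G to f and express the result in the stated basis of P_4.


the result is g(x) = -40x^4 - 320x^3 - 320x

D f = -8x^5 + 1
D D f = -40x^4
∇ D^2 f = -160x^3 + 240x^2 - 160x + 40
E_{1} D^2 f = -40x^4 - 160x^3 - 240x^2 - 160x - 40
(∇ + E_{1}) D^2 f = -40x^4 - 320x^3 - 320x


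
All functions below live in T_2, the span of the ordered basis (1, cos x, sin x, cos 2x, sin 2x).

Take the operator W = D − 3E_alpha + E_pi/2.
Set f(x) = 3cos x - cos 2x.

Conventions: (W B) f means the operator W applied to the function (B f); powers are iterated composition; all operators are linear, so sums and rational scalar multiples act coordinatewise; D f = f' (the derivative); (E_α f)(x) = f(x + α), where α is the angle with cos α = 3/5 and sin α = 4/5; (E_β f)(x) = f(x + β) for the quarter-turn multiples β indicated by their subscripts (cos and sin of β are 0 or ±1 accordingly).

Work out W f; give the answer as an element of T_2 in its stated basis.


the image equals g(x) = -(27/5)cos x + (6/5)sin x + (4/25)cos 2x - (22/25)sin 2x

D f = -3sin x + 2sin 2x
E_alpha f = (9/5)cos x - (12/5)sin x + (7/25)cos 2x + (24/25)sin 2x
(-3E_alpha) f = -(27/5)cos x + (36/5)sin x - (21/25)cos 2x - (72/25)sin 2x
E_pi/2 f = -3sin x + cos 2x
(D − 3E_alpha + E_pi/2) f = -(27/5)cos x + (6/5)sin x + (4/25)cos 2x - (22/25)sin 2x


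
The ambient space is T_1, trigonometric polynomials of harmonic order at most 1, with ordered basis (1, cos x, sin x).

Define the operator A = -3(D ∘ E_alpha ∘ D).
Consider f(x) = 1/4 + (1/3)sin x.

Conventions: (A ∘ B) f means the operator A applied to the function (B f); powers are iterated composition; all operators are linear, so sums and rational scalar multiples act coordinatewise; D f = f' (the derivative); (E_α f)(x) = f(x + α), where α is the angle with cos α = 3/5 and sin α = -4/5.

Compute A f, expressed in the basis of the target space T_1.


g(x) = -(4/5)cos x + (3/5)sin x

D f = (1/3)cos x
E_alpha D f = (1/5)cos x + (4/15)sin x
D E_alpha D f = (4/15)cos x - (1/5)sin x
(-3(D ∘ E_alpha ∘ D)) f = -(4/5)cos x + (3/5)sin x


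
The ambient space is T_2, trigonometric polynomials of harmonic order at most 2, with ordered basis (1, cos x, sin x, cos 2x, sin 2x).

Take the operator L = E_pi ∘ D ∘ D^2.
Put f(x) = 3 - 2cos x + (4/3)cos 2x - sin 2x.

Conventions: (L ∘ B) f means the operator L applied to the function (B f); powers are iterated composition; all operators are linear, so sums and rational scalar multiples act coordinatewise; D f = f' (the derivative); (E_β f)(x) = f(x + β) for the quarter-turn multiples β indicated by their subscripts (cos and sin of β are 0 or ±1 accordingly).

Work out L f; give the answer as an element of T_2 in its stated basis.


the image equals g(x) = 2sin x + 8cos 2x + (32/3)sin 2x

D f = 2sin x - 2cos 2x - (8/3)sin 2x
D D f = 2cos x - (16/3)cos 2x + 4sin 2x
D D^2 f = -2sin x + 8cos 2x + (32/3)sin 2x
E_pi D D^2 f = 2sin x + 8cos 2x + (32/3)sin 2x


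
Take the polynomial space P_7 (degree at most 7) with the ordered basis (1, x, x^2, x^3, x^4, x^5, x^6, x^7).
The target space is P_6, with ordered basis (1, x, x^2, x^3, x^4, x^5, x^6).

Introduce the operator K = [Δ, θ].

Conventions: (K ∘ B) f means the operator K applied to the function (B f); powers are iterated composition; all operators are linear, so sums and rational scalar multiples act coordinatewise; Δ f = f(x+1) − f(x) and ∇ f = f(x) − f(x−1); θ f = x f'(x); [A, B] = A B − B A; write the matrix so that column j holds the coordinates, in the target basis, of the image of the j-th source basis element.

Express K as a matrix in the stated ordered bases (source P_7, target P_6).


image of 1: 0
image of x: 1
image of x^2: 2x + 2
image of x^3: 3x^2 + 6x + 3
image of x^4: 4x^3 + 12x^2 + 12x + 4
image of x^5: 5x^4 + 20x^3 + 30x^2 + 20x + 5
image of x^6: 6x^5 + 30x^4 + 60x^3 + 60x^2 + 30x + 6
image of x^7: 7x^6 + 42x^5 + 105x^4 + 140x^3 + 105x^2 + 42x + 7
each image's coordinates form column j of the matrix

the matrix is [[0, 1, 2, 3, 4, 5, 6, 7]; [0, 0, 2, 6, 12, 20, 30, 42]; [0, 0, 0, 3, 12, 30, 60, 105]; [0, 0, 0, 0, 4, 20, 60, 140]; [0, 0, 0, 0, 0, 5, 30, 105]; [0, 0, 0, 0, 0, 0, 6, 42]; [0, 0, 0, 0, 0, 0, 0, 7]] (rows listed top to bottom)


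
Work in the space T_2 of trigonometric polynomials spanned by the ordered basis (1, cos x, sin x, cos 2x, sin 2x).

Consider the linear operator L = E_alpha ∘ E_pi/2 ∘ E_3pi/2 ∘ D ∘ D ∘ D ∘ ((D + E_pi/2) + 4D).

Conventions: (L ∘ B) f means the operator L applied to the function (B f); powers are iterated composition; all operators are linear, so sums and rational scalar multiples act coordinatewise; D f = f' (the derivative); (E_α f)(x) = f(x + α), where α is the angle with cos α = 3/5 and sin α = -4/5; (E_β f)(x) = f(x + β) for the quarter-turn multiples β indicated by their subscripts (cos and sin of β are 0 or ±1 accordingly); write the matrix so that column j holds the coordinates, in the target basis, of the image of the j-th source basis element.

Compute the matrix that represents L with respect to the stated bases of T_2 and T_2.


the matrix is [[0, 0, 0, 0, 0]; [0, 18/5, -24/5, 0, 0]; [0, 24/5, 18/5, 0, 0]; [0, 0, 0, -368/25, -1976/25]; [0, 0, 0, 1976/25, -368/25]] (rows listed top to bottom)

image of 1: 0
image of cos x: (18/5)cos x + (24/5)sin x
image of sin x: -(24/5)cos x + (18/5)sin x
image of cos 2x: -(368/25)cos 2x + (1976/25)sin 2x
image of sin 2x: -(1976/25)cos 2x - (368/25)sin 2x
each image's coordinates form column j of the matrix


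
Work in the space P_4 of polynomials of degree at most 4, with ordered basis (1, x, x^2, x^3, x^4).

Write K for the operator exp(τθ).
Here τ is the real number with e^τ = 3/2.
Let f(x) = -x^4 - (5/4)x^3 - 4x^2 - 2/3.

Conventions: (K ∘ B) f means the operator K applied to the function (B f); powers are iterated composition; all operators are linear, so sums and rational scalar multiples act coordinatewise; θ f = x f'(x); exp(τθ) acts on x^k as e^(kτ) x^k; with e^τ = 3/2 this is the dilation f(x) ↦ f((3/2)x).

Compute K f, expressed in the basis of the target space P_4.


the result is g(x) = -(81/16)x^4 - (135/32)x^3 - 9x^2 - 2/3

exp(τθ) x^k = e^(kτ) x^k; with e^τ = 3/2 this sends x^k to (3/2)^k x^k
x^2 ↦ 9/4 x^2
x^3 ↦ 27/8 x^3
x^4 ↦ 81/16 x^4
applying this coordinatewise to f: exp(τθ) f = -(81/16)x^4 - (135/32)x^3 - 9x^2 - 2/3
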